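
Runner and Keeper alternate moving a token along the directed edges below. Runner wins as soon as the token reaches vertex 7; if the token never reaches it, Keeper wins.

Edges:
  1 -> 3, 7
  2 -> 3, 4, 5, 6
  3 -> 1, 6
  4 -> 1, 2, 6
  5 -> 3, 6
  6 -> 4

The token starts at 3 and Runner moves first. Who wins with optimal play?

Keeper

Track states (vertex, player-to-move).
A0 = {(7,Runner), (7,Keeper)}
A1: add {(1,Runner)}.
A2 = A1; e.g. (1,Keeper) stays out. (3,Runner) never enters ⇒ Keeper avoids the target.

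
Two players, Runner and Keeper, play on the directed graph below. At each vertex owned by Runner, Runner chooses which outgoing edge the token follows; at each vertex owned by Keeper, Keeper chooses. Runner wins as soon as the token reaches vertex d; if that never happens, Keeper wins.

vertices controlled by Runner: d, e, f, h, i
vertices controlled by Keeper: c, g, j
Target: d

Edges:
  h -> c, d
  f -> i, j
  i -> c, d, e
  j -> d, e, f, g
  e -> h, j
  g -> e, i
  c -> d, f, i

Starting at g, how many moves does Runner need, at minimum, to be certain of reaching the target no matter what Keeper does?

A0 = {d}
A1: add {h, i} — h (Runner) has h→d; i (Runner) has i→d.
A2: add {e, f} — e (Runner) has e→h; f (Runner) has f→i.
A3: add {c, g} — c (Keeper): all of {d, f, i} already in; g (Keeper): all of {e, i} already in.
g enters the attractor at level 3, so Runner can force the target in 3 moves from there.

3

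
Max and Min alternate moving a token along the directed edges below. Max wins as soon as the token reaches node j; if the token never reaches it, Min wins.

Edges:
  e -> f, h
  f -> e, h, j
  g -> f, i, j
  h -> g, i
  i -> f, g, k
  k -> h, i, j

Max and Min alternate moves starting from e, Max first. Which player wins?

Min

Track states (vertex, player-to-move).
A0 = {(j,Max), (j,Min)}
A1: add {(f,Max), (g,Max), (k,Max)}.
A2: add {(i,Min)}.
A3: add {(h,Max)}.
A4: add {(e,Min)}.
A5 = A4; e.g. (e,Max) stays out. (e,Max) never enters ⇒ Min avoids the target.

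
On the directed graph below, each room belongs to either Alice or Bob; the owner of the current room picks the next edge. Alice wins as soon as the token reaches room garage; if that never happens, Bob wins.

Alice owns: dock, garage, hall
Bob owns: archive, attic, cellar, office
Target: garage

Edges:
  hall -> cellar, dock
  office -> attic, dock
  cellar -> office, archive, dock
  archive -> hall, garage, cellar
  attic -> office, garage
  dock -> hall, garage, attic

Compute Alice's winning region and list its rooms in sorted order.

dock, garage, hall

A0 = {garage}
A1: add {dock} — dock (Alice) has dock→garage.
A2: add {hall} — hall (Alice) has hall→dock.
A3 = A2; e.g. office (Bob) can still go to attic. Fixed point.
Alice's winning region = {dock, garage, hall}.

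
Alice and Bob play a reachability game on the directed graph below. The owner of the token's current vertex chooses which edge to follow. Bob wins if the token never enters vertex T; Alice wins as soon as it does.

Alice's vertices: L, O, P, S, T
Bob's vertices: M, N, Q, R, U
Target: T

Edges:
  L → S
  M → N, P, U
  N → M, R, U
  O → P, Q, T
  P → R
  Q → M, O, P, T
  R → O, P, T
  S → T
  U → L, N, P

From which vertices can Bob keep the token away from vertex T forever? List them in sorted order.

A0 = {T}
A1: add {O, S} — O (Alice) has O→T; S (Alice) has S→T.
A2: add {L} — L (Alice) has L→S.
A3 = A2; e.g. M (Bob) can still go to N. Fixed point.
Alice's attractor = {L, O, S, T}; Bob avoids the target exactly from the complement.

M, N, P, Q, R, U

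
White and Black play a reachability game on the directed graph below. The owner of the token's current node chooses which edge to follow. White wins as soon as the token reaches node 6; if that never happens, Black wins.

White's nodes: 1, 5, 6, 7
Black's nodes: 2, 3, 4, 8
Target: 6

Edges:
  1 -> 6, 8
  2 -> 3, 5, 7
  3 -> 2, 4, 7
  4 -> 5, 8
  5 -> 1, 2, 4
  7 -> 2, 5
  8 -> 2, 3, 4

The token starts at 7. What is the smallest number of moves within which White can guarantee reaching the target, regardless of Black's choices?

A0 = {6}
A1: add {1} — 1 (White) has 1→6.
A2: add {5} — 5 (White) has 5→1.
A3: add {7} — 7 (White) has 7→5.
A4 = A3; e.g. 2 (Black) can still go to 3. Fixed point.
7 enters the attractor at level 3, so White can force the target in 3 moves from there.

3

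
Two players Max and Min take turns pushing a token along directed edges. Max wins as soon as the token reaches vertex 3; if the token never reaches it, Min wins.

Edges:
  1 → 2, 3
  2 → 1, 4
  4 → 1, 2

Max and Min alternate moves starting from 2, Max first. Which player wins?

Min

Track states (vertex, player-to-move).
A0 = {(3,Max), (3,Min)}
A1: add {(1,Max)}.
A2 = A1; e.g. (1,Min) stays out. (2,Max) never enters ⇒ Min avoids the target.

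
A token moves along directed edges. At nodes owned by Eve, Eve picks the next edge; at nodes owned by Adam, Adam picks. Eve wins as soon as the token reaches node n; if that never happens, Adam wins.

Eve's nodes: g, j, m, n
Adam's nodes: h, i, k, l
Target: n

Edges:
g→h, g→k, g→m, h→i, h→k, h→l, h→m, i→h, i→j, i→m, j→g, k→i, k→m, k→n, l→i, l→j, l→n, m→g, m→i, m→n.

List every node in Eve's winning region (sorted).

A0 = {n}
A1: add {m} — m (Eve) has m→n.
A2: add {g} — g (Eve) has g→m.
A3: add {j} — j (Eve) has j→g.
A4 = A3; e.g. h (Adam) can still go to i. Fixed point.
Eve's winning region = {g, j, m, n}.

g, j, m, n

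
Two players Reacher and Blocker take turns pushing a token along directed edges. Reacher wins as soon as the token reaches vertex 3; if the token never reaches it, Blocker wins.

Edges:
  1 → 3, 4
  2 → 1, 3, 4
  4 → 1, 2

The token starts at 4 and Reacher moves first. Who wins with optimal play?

Track states (vertex, player-to-move).
A0 = {(3,Reacher), (3,Blocker)}
A1: add {(1,Reacher), (2,Reacher)}.
A2: add {(4,Blocker)}.
A3 = A2; e.g. (1,Blocker) stays out. (4,Reacher) never enters ⇒ Blocker avoids the target.

Blocker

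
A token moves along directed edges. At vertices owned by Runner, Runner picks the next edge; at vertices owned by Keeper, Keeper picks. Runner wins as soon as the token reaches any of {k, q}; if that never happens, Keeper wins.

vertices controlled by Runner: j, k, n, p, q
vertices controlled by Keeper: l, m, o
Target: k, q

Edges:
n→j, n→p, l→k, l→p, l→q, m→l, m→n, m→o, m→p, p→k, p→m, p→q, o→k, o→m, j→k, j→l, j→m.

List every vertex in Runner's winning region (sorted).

A0 = {k, q}
A1: add {j, p} — j (Runner) has j→k; p (Runner) has p→k.
A2: add {l, n} — l (Keeper): all of {k, p, q} already in; n (Runner) has n→j.
A3 = A2; e.g. m (Keeper) can still go to o. Fixed point.
Runner's winning region = {j, k, l, n, p, q}.

j, k, l, n, p, q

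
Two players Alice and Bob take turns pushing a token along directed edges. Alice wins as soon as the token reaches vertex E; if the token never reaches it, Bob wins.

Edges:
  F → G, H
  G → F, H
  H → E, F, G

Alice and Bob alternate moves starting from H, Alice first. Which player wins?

Alice

Track states (vertex, player-to-move).
A0 = {(E,Alice), (E,Bob)}
A1: add {(H,Alice)}.
(H,Alice) ∈ A1 ⇒ Alice forces the target.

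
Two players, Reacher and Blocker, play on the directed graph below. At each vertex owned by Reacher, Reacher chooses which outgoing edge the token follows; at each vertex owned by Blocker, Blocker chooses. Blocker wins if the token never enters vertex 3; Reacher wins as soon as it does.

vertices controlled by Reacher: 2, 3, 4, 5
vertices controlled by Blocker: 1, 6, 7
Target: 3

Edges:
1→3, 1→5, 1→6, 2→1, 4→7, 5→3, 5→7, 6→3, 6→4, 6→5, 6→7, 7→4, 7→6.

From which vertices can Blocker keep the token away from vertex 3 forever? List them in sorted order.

1, 2, 4, 6, 7

A0 = {3}
A1: add {5} — 5 (Reacher) has 5→3.
A2 = A1; e.g. 1 (Blocker) can still go to 6. Fixed point.
Reacher's attractor = {3, 5}; Blocker avoids the target exactly from the complement.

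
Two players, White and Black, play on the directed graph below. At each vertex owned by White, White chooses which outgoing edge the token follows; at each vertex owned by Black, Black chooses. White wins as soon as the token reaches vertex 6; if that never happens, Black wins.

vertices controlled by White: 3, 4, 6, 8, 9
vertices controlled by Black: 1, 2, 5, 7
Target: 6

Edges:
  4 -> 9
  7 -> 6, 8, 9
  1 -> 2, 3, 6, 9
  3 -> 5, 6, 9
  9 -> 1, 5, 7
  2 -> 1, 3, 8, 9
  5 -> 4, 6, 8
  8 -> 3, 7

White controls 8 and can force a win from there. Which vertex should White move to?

A0 = {6}
A1: add {3} — 3 (White) has 3→6.
A2: add {8} — 8 (White) has 8→3.
A3 = A2; e.g. 1 (Black) can still go to 2. Fixed point.
From 8, successor 3 is in the attractor (rank 1); the other successor 7 is not.

3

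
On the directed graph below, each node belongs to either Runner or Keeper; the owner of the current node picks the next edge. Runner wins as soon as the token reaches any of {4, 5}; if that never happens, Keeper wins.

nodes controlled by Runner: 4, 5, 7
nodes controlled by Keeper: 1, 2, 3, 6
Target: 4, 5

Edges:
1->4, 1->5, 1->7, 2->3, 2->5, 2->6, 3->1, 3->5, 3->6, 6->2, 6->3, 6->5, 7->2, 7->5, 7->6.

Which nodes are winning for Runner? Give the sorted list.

1, 4, 5, 7

A0 = {4, 5}
A1: add {7} — 7 (Runner) has 7→5.
A2: add {1} — 1 (Keeper): all of {4, 5, 7} already in.
A3 = A2; e.g. 2 (Keeper) can still go to 3. Fixed point.
Runner's winning region = {1, 4, 5, 7}.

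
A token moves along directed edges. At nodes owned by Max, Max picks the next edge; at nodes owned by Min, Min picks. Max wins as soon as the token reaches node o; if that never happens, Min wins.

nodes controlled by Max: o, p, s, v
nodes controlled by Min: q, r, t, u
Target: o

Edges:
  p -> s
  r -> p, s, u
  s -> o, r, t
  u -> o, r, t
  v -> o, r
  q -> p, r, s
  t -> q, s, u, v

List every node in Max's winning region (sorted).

o, p, s, v

A0 = {o}
A1: add {s, v} — s (Max) has s→o; v (Max) has v→o.
A2: add {p} — p (Max) has p→s.
A3 = A2; e.g. q (Min) can still go to r. Fixed point.
Max's winning region = {o, p, s, v}.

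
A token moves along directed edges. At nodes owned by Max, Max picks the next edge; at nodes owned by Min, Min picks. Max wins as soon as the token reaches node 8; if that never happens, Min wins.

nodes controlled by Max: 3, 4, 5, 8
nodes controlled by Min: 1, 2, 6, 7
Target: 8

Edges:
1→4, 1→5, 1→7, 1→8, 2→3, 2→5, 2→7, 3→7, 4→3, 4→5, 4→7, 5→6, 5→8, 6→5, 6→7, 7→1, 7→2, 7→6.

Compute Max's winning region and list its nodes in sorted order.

4, 5, 8

A0 = {8}
A1: add {5} — 5 (Max) has 5→8.
A2: add {4} — 4 (Max) has 4→5.
A3 = A2; e.g. 1 (Min) can still go to 7. Fixed point.
Max's winning region = {4, 5, 8}.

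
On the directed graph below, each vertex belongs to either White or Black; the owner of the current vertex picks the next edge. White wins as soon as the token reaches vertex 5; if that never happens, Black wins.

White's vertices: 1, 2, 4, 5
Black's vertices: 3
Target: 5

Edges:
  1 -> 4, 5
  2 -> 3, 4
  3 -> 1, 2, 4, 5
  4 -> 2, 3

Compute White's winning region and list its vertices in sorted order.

A0 = {5}
A1: add {1} — 1 (White) has 1→5.
A2 = A1; e.g. 2 (White) has no edge into A1. Fixed point.
White's winning region = {1, 5}.

1, 5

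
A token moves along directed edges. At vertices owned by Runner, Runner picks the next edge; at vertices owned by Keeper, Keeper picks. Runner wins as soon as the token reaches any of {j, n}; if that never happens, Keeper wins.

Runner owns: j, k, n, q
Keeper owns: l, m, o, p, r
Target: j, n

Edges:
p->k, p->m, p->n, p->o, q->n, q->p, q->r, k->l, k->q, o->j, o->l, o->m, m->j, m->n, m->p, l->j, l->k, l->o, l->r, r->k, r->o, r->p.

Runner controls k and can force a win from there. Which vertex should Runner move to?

q

A0 = {j, n}
A1: add {q} — q (Runner) has q→n.
A2: add {k} — k (Runner) has k→q.
A3 = A2; e.g. l (Keeper) can still go to o. Fixed point.
From k, successor q is in the attractor (rank 1); the other successor l is not.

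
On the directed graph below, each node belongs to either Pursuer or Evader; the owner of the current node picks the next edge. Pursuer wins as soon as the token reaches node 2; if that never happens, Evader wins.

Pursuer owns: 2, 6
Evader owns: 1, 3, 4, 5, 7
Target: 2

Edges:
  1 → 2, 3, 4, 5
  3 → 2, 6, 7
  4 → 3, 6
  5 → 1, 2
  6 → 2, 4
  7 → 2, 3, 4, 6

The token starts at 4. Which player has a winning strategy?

A0 = {2}
A1: add {6} — 6 (Pursuer) has 6→2.
A2 = A1; e.g. 1 (Evader) can still go to 3. Fixed point.
4 never enters the attractor, so Evader can avoid the target forever.

Evader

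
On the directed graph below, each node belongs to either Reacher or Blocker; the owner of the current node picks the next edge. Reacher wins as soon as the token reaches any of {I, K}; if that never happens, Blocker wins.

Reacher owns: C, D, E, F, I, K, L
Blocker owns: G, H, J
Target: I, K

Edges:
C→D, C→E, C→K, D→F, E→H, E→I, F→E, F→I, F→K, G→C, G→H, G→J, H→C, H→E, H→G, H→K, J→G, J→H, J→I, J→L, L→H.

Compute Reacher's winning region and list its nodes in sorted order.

C, D, E, F, I, K

A0 = {I, K}
A1: add {C, E, F} — C (Reacher) has C→K; E (Reacher) has E→I; F (Reacher) has F→I.
A2: add {D} — D (Reacher) has D→F.
A3 = A2; e.g. G (Blocker) can still go to H. Fixed point.
Reacher's winning region = {C, D, E, F, I, K}.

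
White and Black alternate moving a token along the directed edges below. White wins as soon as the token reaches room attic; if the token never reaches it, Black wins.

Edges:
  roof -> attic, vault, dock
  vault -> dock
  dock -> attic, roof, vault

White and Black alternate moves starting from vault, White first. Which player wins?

Black

Track states (vertex, player-to-move).
A0 = {(attic,White), (attic,Black)}
A1: add {(roof,White), (dock,White)}.
A2: add {(vault,Black)}.
A3 = A2; e.g. (roof,Black) stays out. (vault,White) never enters ⇒ Black avoids the target.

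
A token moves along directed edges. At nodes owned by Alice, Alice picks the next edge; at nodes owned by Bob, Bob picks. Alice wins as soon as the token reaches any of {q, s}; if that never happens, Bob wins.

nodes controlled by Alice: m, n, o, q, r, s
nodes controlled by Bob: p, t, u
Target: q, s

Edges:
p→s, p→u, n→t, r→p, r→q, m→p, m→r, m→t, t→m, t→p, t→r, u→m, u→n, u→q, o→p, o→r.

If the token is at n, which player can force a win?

Bob

A0 = {q, s}
A1: add {r} — r (Alice) has r→q.
A2: add {m, o} — m (Alice) has m→r; o (Alice) has o→r.
A3 = A2; e.g. n (Alice) has no edge into A2. Fixed point.
n never enters the attractor, so Bob can avoid the target forever.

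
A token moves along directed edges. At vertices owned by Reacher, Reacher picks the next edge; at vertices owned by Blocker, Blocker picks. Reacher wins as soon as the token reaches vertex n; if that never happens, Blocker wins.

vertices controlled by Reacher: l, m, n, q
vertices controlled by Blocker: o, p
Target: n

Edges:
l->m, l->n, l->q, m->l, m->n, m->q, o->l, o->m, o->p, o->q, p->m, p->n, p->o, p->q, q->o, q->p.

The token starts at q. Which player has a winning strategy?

Blocker

A0 = {n}
A1: add {l, m} — l (Reacher) has l→n; m (Reacher) has m→n.
A2 = A1; e.g. o (Blocker) can still go to p. Fixed point.
q never enters the attractor, so Blocker can avoid the target forever.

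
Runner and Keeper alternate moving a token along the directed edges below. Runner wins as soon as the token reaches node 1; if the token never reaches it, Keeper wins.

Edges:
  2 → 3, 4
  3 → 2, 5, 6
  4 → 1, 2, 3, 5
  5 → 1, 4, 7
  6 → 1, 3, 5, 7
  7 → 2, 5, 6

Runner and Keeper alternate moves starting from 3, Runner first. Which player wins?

Keeper

Track states (vertex, player-to-move).
A0 = {(1,Runner), (1,Keeper)}
A1: add {(4,Runner), (5,Runner), (6,Runner)}.
A2 = A1; e.g. (2,Runner) stays out. (3,Runner) never enters ⇒ Keeper avoids the target.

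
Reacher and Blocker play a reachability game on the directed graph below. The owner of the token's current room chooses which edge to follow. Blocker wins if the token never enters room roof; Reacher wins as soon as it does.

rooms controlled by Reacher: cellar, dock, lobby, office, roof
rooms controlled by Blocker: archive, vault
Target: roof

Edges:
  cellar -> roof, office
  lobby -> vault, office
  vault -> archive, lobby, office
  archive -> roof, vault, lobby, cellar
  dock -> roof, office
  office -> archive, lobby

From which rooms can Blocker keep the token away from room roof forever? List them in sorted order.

A0 = {roof}
A1: add {cellar, dock} — dock (Reacher) has dock→roof; cellar (Reacher) has cellar→roof.
A2 = A1; e.g. archive (Blocker) can still go to vault. Fixed point.
Reacher's attractor = {cellar, dock, roof}; Blocker avoids the target exactly from the complement.

archive, lobby, office, vault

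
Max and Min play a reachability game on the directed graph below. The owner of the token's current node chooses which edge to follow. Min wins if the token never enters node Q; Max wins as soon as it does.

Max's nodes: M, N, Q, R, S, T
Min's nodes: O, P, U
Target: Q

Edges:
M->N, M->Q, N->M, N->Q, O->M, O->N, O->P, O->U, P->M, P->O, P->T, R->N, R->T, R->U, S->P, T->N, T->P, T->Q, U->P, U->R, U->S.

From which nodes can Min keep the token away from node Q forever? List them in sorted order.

O, P, S, U

A0 = {Q}
A1: add {M, N, T} — M (Max) has M→Q; N (Max) has N→Q; T (Max) has T→Q.
A2: add {R} — R (Max) has R→N.
A3 = A2; e.g. O (Min) can still go to P. Fixed point.
Max's attractor = {M, N, Q, R, T}; Min avoids the target exactly from the complement.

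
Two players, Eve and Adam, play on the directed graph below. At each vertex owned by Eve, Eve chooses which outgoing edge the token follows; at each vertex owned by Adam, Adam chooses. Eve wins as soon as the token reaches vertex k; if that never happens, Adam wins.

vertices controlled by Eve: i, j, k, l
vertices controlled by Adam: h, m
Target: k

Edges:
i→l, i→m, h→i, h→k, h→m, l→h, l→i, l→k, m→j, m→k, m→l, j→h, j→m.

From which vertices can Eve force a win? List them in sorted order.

i, k, l

A0 = {k}
A1: add {l} — l (Eve) has l→k.
A2: add {i} — i (Eve) has i→l.
A3 = A2; e.g. h (Adam) can still go to m. Fixed point.
Eve's winning region = {i, k, l}.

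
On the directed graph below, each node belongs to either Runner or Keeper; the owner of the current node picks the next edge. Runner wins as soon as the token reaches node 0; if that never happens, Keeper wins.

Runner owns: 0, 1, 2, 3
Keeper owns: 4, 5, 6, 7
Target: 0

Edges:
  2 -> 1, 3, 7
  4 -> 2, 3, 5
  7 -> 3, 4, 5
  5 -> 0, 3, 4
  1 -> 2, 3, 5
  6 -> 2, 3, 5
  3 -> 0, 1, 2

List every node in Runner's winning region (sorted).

0, 1, 2, 3

A0 = {0}
A1: add {3} — 3 (Runner) has 3→0.
A2: add {1, 2} — 1 (Runner) has 1→3; 2 (Runner) has 2→3.
A3 = A2; e.g. 4 (Keeper) can still go to 5. Fixed point.
Runner's winning region = {0, 1, 2, 3}.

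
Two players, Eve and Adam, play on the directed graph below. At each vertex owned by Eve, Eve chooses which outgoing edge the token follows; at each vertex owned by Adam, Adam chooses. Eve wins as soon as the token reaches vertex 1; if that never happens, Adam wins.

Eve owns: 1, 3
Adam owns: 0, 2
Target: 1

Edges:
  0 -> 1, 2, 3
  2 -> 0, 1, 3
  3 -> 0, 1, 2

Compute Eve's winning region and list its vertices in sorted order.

1, 3

A0 = {1}
A1: add {3} — 3 (Eve) has 3→1.
A2 = A1; e.g. 0 (Adam) can still go to 2. Fixed point.
Eve's winning region = {1, 3}.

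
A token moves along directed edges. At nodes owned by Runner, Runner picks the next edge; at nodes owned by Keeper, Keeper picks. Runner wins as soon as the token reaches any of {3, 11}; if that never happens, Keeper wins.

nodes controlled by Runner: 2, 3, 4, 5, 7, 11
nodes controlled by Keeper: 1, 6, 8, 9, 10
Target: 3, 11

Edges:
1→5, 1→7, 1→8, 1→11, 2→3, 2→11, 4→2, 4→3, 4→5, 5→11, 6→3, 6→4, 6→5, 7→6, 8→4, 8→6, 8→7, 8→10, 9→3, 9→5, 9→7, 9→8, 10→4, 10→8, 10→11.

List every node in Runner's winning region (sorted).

2, 3, 4, 5, 6, 7, 11

A0 = {3, 11}
A1: add {2, 4, 5} — 2 (Runner) has 2→3; 4 (Runner) has 4→3; 5 (Runner) has 5→11.
A2: add {6} — 6 (Keeper): all of {3, 4, 5} already in.
A3: add {7} — 7 (Runner) has 7→6.
A4 = A3; e.g. 1 (Keeper) can still go to 8. Fixed point.
Runner's winning region = {2, 3, 4, 5, 6, 7, 11}.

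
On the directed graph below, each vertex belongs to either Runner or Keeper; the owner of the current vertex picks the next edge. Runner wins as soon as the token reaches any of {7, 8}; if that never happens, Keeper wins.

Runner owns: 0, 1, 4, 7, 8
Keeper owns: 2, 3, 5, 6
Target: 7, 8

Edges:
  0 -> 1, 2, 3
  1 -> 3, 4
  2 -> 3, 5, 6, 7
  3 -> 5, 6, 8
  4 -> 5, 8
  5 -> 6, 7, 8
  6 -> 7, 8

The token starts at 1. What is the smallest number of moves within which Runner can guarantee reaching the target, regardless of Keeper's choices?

A0 = {7, 8}
A1: add {4, 6} — 4 (Runner) has 4→8; 6 (Keeper): all of {7, 8} already in.
A2: add {1, 5} — 1 (Runner) has 1→4; 5 (Keeper): all of {6, 7, 8} already in.
1 enters the attractor at level 2, so Runner can force the target in 2 moves from there.

2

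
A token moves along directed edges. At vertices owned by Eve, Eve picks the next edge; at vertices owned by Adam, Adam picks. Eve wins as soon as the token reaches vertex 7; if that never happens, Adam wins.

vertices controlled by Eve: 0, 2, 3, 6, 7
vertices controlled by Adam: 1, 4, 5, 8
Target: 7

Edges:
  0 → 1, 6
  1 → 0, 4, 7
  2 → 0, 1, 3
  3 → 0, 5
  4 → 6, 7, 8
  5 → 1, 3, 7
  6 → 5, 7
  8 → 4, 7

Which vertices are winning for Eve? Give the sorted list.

A0 = {7}
A1: add {6} — 6 (Eve) has 6→7.
A2: add {0} — 0 (Eve) has 0→6.
A3: add {2, 3} — 2 (Eve) has 2→0; 3 (Eve) has 3→0.
A4 = A3; e.g. 1 (Adam) can still go to 4. Fixed point.
Eve's winning region = {0, 2, 3, 6, 7}.

0, 2, 3, 6, 7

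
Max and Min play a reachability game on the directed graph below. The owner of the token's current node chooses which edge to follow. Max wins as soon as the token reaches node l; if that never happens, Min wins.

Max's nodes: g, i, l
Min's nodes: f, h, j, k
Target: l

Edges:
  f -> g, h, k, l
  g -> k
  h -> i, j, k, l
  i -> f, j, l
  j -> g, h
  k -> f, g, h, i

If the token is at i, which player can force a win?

Max

A0 = {l}
A1: add {i} — i (Max) has i→l.
A2 = A1; e.g. f (Min) can still go to g. Fixed point.
i ∈ A1, so Max can force the target.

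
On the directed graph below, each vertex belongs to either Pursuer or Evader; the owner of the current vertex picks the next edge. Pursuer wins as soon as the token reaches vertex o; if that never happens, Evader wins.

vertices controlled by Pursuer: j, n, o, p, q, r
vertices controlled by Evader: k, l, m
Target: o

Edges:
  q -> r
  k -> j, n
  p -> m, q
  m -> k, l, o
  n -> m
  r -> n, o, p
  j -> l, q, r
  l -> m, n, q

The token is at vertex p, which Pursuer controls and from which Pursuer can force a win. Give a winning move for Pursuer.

A0 = {o}
A1: add {r} — r (Pursuer) has r→o.
A2: add {j, q} — j (Pursuer) has j→r; q (Pursuer) has q→r.
A3: add {p} — p (Pursuer) has p→q.
A4 = A3; e.g. k (Evader) can still go to n. Fixed point.
From p, successor q is in the attractor (rank 2); the other successor m is not.

q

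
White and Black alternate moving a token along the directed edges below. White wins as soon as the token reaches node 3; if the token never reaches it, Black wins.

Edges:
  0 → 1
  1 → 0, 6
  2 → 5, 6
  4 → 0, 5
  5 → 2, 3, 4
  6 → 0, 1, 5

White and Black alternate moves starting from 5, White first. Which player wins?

White

Track states (vertex, player-to-move).
A0 = {(3,White), (3,Black)}
A1: add {(5,White)}.
(5,White) ∈ A1 ⇒ White forces the target.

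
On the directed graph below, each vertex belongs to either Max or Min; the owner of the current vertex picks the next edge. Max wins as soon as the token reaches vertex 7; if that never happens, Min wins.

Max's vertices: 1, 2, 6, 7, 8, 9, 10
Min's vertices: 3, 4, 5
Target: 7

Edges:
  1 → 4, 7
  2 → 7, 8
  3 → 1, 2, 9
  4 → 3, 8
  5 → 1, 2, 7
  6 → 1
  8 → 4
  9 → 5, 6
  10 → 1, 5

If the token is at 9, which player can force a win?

A0 = {7}
A1: add {1, 2} — 1 (Max) has 1→7; 2 (Max) has 2→7.
A2: add {5, 6, 10} — 5 (Min): all of {1, 2, 7} already in; 6 (Max) has 6→1; 10 (Max) has 10→1.
A3: add {9} — 9 (Max) has 9→5.
9 ∈ A3, so Max can force the target.

Max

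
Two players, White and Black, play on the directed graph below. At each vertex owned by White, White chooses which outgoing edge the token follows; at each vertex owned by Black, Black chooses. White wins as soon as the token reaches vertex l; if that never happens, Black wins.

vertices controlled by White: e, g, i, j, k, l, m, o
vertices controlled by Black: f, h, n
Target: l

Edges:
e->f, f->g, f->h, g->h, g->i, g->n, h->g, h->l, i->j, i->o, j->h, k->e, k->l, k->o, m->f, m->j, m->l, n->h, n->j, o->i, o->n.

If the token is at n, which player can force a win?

A0 = {l}
A1: add {k, m} — k (White) has k→l; m (White) has m→l.
A2 = A1; e.g. e (White) has no edge into A1. Fixed point.
n never enters the attractor, so Black can avoid the target forever.

Black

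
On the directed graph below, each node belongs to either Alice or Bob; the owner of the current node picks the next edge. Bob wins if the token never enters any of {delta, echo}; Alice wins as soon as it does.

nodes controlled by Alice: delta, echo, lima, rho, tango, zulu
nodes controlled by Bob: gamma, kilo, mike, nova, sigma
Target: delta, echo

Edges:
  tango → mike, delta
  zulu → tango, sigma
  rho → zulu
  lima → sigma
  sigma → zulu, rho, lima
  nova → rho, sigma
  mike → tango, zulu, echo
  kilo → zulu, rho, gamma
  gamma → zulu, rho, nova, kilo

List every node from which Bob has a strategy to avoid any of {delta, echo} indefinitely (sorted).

A0 = {delta, echo}
A1: add {tango} — tango (Alice) has tango→delta.
A2: add {zulu} — zulu (Alice) has zulu→tango.
A3: add {mike, rho} — rho (Alice) has rho→zulu; mike (Bob): all of {tango, zulu, echo} already in.
A4 = A3; e.g. lima (Alice) has no edge into A3. Fixed point.
Alice's attractor = {delta, echo, mike, rho, tango, zulu}; Bob avoids the target exactly from the complement.

gamma, kilo, lima, nova, sigma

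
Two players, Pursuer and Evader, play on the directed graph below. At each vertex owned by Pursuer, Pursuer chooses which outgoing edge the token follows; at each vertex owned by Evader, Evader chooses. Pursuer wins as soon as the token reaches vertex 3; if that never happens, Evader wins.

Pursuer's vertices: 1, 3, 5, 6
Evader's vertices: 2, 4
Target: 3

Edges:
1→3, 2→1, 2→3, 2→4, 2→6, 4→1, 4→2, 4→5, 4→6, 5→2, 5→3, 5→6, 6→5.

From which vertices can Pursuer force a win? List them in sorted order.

1, 3, 5, 6

A0 = {3}
A1: add {1, 5} — 1 (Pursuer) has 1→3; 5 (Pursuer) has 5→3.
A2: add {6} — 6 (Pursuer) has 6→5.
A3 = A2; e.g. 2 (Evader) can still go to 4. Fixed point.
Pursuer's winning region = {1, 3, 5, 6}.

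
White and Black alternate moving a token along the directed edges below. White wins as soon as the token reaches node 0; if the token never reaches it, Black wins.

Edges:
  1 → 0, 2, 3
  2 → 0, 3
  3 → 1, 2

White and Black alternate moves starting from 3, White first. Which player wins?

Track states (vertex, player-to-move).
A0 = {(0,White), (0,Black)}
A1: add {(1,White), (2,White)}.
A2: add {(3,Black)}.
A3 = A2; e.g. (1,Black) stays out. (3,White) never enters ⇒ Black avoids the target.

Black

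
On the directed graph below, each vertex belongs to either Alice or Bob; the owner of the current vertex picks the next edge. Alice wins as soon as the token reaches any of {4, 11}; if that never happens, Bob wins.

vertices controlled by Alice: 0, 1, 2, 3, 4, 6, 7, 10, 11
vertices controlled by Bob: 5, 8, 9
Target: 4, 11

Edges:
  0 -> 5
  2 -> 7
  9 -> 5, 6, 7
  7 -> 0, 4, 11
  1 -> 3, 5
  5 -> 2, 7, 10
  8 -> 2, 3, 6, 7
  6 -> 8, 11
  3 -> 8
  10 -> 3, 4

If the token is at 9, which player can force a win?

Alice

A0 = {4, 11}
A1: add {6, 7, 10} — 6 (Alice) has 6→11; 7 (Alice) has 7→4; 10 (Alice) has 10→4.
A2: add {2} — 2 (Alice) has 2→7.
A3: add {5} — 5 (Bob): all of {2, 7, 10} already in.
A4: add {0, 1, 9} — 0 (Alice) has 0→5; 1 (Alice) has 1→5; 9 (Bob): all of {5, 6, 7} already in.
A5 = A4; e.g. 3 (Alice) has no edge into A4. Fixed point.
9 ∈ A4, so Alice can force the target.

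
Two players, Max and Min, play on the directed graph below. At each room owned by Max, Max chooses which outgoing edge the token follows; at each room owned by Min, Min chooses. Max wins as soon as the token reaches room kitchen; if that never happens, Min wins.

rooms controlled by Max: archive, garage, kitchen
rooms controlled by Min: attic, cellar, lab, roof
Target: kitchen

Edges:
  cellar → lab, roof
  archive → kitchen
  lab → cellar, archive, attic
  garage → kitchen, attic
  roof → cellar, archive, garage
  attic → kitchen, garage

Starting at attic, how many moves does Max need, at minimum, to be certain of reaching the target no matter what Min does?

A0 = {kitchen}
A1: add {archive, garage} — archive (Max) has archive→kitchen; garage (Max) has garage→kitchen.
A2: add {attic} — attic (Min): all of {kitchen, garage} already in.
A3 = A2; e.g. cellar (Min) can still go to lab. Fixed point.
attic enters the attractor at level 2, so Max can force the target in 2 moves from there.

2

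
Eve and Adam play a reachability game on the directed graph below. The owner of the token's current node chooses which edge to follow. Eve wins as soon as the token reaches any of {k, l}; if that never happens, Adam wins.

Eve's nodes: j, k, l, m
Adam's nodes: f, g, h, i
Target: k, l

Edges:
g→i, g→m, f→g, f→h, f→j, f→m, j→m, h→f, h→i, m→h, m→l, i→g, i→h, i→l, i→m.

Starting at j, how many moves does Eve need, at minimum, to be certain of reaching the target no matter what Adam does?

2

A0 = {k, l}
A1: add {m} — m (Eve) has m→l.
A2: add {j} — j (Eve) has j→m.
A3 = A2; e.g. f (Adam) can still go to g. Fixed point.
j enters the attractor at level 2, so Eve can force the target in 2 moves from there.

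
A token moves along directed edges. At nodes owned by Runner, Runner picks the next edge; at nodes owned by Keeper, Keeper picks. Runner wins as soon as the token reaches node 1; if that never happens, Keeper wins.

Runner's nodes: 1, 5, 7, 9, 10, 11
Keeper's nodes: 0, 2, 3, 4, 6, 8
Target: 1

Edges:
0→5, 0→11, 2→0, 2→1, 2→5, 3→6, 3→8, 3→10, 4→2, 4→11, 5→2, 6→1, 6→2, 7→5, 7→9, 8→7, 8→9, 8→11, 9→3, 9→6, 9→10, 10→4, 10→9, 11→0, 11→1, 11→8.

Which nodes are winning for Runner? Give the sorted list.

A0 = {1}
A1: add {11} — 11 (Runner) has 11→1.
A2 = A1; e.g. 0 (Keeper) can still go to 5. Fixed point.
Runner's winning region = {1, 11}.

1, 11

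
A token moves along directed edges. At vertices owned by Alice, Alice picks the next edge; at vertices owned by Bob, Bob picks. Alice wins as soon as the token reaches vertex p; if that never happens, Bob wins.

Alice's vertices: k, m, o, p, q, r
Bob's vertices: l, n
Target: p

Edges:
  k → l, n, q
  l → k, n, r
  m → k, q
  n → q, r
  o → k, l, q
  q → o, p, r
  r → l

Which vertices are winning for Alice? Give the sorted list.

k, m, o, p, q

A0 = {p}
A1: add {q} — q (Alice) has q→p.
A2: add {k, m, o} — k (Alice) has k→q; m (Alice) has m→q; o (Alice) has o→q.
A3 = A2; e.g. l (Bob) can still go to n. Fixed point.
Alice's winning region = {k, m, o, p, q}.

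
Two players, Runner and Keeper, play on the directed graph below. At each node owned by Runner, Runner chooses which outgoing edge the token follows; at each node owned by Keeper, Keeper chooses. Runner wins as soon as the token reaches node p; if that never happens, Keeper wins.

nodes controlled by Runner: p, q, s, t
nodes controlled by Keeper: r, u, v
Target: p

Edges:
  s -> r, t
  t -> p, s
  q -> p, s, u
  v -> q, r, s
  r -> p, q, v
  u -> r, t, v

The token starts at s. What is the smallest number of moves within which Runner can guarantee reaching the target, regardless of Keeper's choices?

2

A0 = {p}
A1: add {q, t} — q (Runner) has q→p; t (Runner) has t→p.
A2: add {s} — s (Runner) has s→t.
A3 = A2; e.g. r (Keeper) can still go to v. Fixed point.
s enters the attractor at level 2, so Runner can force the target in 2 moves from there.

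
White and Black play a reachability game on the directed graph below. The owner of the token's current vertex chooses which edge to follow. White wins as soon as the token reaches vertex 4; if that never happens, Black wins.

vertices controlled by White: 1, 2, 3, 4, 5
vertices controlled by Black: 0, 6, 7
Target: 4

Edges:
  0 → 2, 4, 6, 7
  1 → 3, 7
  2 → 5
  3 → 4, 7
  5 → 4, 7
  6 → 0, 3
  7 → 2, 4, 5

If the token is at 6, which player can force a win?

Black

A0 = {4}
A1: add {3, 5} — 3 (White) has 3→4; 5 (White) has 5→4.
A2: add {1, 2} — 1 (White) has 1→3; 2 (White) has 2→5.
A3: add {7} — 7 (Black): all of {2, 4, 5} already in.
A4 = A3; e.g. 0 (Black) can still go to 6. Fixed point.
6 never enters the attractor, so Black can avoid the target forever.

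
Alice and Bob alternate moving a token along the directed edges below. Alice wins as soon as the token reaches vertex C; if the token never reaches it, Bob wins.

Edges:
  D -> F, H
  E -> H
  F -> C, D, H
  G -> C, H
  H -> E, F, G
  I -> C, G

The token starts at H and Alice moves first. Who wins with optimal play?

Bob

Track states (vertex, player-to-move).
A0 = {(C,Alice), (C,Bob)}
A1: add {(F,Alice), (G,Alice), (I,Alice)}.
A2: add {(I,Bob)}.
A3 = A2; e.g. (D,Alice) stays out. (H,Alice) never enters ⇒ Bob avoids the target.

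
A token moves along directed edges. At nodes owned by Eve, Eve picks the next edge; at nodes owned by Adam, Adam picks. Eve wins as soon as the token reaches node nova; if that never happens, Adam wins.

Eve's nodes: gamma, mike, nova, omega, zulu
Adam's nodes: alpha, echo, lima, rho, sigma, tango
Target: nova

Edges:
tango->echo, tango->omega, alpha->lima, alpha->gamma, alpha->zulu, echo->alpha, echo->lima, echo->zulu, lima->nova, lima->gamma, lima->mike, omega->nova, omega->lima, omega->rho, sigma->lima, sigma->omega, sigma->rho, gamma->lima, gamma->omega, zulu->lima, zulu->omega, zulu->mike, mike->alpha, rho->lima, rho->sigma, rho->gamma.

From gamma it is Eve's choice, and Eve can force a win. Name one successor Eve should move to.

A0 = {nova}
A1: add {omega} — omega (Eve) has omega→nova.
A2: add {gamma, zulu} — gamma (Eve) has gamma→omega; zulu (Eve) has zulu→omega.
A3 = A2; e.g. tango (Adam) can still go to echo. Fixed point.
From gamma, successor omega is in the attractor (rank 1); the other successor lima is not.

omega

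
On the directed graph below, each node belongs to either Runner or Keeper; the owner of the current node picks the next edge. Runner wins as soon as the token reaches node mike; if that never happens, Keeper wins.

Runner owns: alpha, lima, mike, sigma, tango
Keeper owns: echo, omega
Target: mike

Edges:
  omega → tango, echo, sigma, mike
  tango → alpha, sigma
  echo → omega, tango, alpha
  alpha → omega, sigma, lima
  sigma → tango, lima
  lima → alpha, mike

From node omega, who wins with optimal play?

A0 = {mike}
A1: add {lima} — lima (Runner) has lima→mike.
A2: add {alpha, sigma} — alpha (Runner) has alpha→lima; sigma (Runner) has sigma→lima.
A3: add {tango} — tango (Runner) has tango→alpha.
A4 = A3; e.g. omega (Keeper) can still go to echo. Fixed point.
omega never enters the attractor, so Keeper can avoid the target forever.

Keeper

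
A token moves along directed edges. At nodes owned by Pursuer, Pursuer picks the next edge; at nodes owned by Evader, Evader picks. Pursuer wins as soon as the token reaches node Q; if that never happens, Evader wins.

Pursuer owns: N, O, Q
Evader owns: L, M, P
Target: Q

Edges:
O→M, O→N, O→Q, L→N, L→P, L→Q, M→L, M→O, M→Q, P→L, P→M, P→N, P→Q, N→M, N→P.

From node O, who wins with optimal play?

A0 = {Q}
A1: add {O} — O (Pursuer) has O→Q.
A2 = A1; e.g. L (Evader) can still go to N. Fixed point.
O ∈ A1, so Pursuer can force the target.

Pursuer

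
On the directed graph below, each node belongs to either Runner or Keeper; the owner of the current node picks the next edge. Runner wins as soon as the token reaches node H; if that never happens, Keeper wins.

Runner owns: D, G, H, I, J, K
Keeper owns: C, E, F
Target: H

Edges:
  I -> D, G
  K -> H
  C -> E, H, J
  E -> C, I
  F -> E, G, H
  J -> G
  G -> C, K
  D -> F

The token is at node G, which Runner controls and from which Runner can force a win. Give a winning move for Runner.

A0 = {H}
A1: add {K} — K (Runner) has K→H.
A2: add {G} — G (Runner) has G→K.
A3: add {I, J} — I (Runner) has I→G; J (Runner) has J→G.
A4 = A3; e.g. C (Keeper) can still go to E. Fixed point.
From G, successor K is in the attractor (rank 1); the other successor C is not.

K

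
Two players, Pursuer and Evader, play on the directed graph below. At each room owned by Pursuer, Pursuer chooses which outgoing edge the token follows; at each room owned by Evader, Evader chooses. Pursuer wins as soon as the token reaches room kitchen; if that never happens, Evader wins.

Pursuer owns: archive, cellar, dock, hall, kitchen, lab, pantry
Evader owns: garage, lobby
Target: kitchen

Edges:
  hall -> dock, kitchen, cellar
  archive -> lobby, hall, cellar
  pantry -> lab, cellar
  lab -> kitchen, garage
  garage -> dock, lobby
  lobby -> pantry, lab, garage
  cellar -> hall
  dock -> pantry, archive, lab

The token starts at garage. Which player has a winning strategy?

A0 = {kitchen}
A1: add {hall, lab} — hall (Pursuer) has hall→kitchen; lab (Pursuer) has lab→kitchen.
A2: add {archive, cellar, dock, pantry} — pantry (Pursuer) has pantry→lab; dock (Pursuer) has dock→lab; archive (Pursuer) has archive→hall; cellar (Pursuer) has cellar→hall.
A3 = A2; e.g. lobby (Evader) can still go to garage. Fixed point.
garage never enters the attractor, so Evader can avoid the target forever.

Evader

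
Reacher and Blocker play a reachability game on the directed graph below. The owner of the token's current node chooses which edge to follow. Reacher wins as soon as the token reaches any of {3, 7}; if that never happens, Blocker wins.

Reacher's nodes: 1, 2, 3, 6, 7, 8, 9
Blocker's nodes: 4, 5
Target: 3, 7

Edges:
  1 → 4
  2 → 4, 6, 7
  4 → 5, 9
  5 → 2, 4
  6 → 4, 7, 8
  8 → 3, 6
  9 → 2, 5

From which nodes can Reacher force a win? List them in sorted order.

2, 3, 6, 7, 8, 9

A0 = {3, 7}
A1: add {2, 6, 8} — 2 (Reacher) has 2→7; 6 (Reacher) has 6→7; 8 (Reacher) has 8→3.
A2: add {9} — 9 (Reacher) has 9→2.
A3 = A2; e.g. 1 (Reacher) has no edge into A2. Fixed point.
Reacher's winning region = {2, 3, 6, 7, 8, 9}.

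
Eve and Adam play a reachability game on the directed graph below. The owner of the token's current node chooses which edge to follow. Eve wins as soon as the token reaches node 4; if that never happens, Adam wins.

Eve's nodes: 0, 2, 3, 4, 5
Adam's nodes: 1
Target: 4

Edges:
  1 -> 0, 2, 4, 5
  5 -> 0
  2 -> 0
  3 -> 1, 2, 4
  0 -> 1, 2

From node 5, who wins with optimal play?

Adam

A0 = {4}
A1: add {3} — 3 (Eve) has 3→4.
A2 = A1; e.g. 0 (Eve) has no edge into A1. Fixed point.
5 never enters the attractor, so Adam can avoid the target forever.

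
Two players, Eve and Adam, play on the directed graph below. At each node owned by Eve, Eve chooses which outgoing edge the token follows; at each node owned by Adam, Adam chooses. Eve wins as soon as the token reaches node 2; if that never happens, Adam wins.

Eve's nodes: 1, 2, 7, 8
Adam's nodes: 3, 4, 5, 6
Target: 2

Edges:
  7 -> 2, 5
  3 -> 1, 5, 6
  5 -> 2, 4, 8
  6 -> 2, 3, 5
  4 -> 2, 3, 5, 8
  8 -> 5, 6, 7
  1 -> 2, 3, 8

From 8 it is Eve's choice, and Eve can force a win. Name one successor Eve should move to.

A0 = {2}
A1: add {1, 7} — 1 (Eve) has 1→2; 7 (Eve) has 7→2.
A2: add {8} — 8 (Eve) has 8→7.
A3 = A2; e.g. 3 (Adam) can still go to 5. Fixed point.
From 8, successor 7 is in the attractor (rank 1); the other successors 5, 6 are not.

7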